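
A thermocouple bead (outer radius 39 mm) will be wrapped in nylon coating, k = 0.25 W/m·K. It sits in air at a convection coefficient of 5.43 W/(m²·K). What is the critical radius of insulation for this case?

For a sphere r_cr = 2k/h = 2×0.25/5.43
r_cr = 92.1 mm; since the bare radius (39 mm) is below r_cr, adding a thin layer of insulation will *increase* heat loss.

r_cr ≈ 92.1 mm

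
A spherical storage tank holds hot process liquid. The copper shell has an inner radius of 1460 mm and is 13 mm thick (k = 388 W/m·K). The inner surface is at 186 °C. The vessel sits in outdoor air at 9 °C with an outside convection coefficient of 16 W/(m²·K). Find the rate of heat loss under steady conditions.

Q ≈ 77200 W

Each spherical layer contributes R = (1/r_i − 1/r_o)/(4πk):
R_copper shell = (1/1.46 − 1/1.473)/(4π×388) = 1.24×10^-6 K/W
R_outer film = 1/(h·4πr_o²) = 1/(16×4π×1.473²) = 0.002292 K/W
R_total = 0.002294 K/W
Q = ΔT/R_total = 177/0.002294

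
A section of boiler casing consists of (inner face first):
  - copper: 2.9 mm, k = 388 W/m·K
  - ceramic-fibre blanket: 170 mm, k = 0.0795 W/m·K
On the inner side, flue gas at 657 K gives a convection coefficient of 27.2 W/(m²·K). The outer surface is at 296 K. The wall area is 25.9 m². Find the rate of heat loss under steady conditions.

Q ≈ 4300 W

Model the wall as resistances in series:
R_inner film = 1/(h_i·A) = 1/(27.2×25.9) = 0.001419 K/W
R_copper = L/(kA) = 0.0029/(388×25.9) = 2.886×10^-7 K/W
R_ceramic-fibre blanket = L/(kA) = 0.17/(0.0795×25.9) = 0.08256 K/W
R_total = 0.08398 K/W
Q = ΔT / R_total = 361 / 0.08398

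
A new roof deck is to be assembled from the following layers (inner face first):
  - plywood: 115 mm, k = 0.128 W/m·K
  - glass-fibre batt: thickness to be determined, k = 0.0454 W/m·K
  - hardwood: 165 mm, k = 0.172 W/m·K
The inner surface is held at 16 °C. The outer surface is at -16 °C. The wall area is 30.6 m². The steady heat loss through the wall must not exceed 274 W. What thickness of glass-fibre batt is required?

L ≈ 77.9 mm

Treating each layer as a thermal resistance in series:
R_plywood = L/(kA) = 0.115/(0.128×30.6) = 0.02936 K/W
R_hardwood = L/(kA) = 0.165/(0.172×30.6) = 0.03135 K/W
Sum of the known resistances R_other = 0.06071 K/W
Required total resistance R_tot = ΔT/Q_allow = 32/274 = 0.1168 K/W
R_glass-fibre batt = R_tot − R_other = 0.05608 K/W
L = R·k·A = 0.05608×0.0454×30.6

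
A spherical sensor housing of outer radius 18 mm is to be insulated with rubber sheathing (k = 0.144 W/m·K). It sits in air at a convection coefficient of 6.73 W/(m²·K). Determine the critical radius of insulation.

For a sphere r_cr = 2k/h = 2×0.144/6.73
r_cr = 42.8 mm; since the bare radius (18 mm) is below r_cr, adding a thin layer of insulation will *increase* heat loss.

r_cr ≈ 42.8 mm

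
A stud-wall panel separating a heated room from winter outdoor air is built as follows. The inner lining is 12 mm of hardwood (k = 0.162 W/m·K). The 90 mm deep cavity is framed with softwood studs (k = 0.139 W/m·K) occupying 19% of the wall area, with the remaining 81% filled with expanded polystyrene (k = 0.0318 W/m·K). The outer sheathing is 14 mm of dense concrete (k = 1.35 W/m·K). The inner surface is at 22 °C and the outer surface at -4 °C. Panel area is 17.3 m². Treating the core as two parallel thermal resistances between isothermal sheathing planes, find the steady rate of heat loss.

Q ≈ 249 W

Sheathing layers in series; stud and cavity paths in parallel between them.
R_inner = 0.012/(0.162×17.3) = 0.004282 K/W
R_stud  = 0.09/(0.139×0.19×17.3) = 0.197 K/W
R_cav   = 0.09/(0.0318×0.81×17.3) = 0.202 K/W
1/R_core = 1/R_stud + 1/R_cav → R_core = 0.09972 K/W
R_outer = 0.014/(1.35×17.3) = 5.994×10^-4 K/W
R_total = 0.1046 K/W
Q = ΔT/R_total = 26/0.1046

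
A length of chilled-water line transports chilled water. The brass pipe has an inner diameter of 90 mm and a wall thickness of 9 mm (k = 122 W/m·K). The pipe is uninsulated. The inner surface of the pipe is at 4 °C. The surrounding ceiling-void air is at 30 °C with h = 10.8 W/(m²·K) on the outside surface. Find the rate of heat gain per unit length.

Radial resistances (cylindrical: R_cond = ln(r_o/r_i)/(2πkL), R_conv = 1/(h·2πrL)):
R_brass pipe wall = ln(54/45)/(2π×122×1) = 2.378×10^-4 K/W
R_outer film = 1/(h_o·2πr_oL) = 1/(10.8×2π×0.054×1) = 0.2729 K/W
R_total = 0.2731 K/W
Q = ΔT/R_total = 26/0.2731

q′ ≈ 95.2 W/m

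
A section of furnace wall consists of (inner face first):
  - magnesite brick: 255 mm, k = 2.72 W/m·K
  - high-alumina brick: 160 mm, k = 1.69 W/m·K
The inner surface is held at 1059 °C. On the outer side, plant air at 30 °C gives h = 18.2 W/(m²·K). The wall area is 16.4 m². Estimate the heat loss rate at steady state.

Q ≈ 69300 W

Treating each layer as a thermal resistance in series:
R_magnesite brick = L/(kA) = 0.255/(2.72×16.4) = 0.005716 K/W
R_high-alumina brick = L/(kA) = 0.16/(1.69×16.4) = 0.005773 K/W
R_outer film = 1/(h_o·A) = 1/(18.2×16.4) = 0.00335 K/W
R_total = 0.01484 K/W
Q = ΔT / R_total = 1029 / 0.01484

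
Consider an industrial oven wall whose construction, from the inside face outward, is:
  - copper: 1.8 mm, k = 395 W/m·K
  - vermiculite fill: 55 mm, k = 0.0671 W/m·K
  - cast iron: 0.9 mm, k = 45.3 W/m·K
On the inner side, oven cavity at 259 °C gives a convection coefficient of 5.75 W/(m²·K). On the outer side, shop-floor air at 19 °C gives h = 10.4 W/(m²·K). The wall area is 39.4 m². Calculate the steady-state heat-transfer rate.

Q ≈ 8680 W

Treating each layer as a thermal resistance in series:
R_inner film = 1/(h_i·A) = 1/(5.75×39.4) = 0.004414 K/W
R_copper = L/(kA) = 0.0018/(395×39.4) = 1.157×10^-7 K/W
R_vermiculite fill = L/(kA) = 0.055/(0.0671×39.4) = 0.0208 K/W
R_cast iron = L/(kA) = 0.0009/(45.3×39.4) = 5.043×10^-7 K/W
R_outer film = 1/(h_o·A) = 1/(10.4×39.4) = 0.00244 K/W
R_total = 0.02766 K/W
Q = ΔT / R_total = 240 / 0.02766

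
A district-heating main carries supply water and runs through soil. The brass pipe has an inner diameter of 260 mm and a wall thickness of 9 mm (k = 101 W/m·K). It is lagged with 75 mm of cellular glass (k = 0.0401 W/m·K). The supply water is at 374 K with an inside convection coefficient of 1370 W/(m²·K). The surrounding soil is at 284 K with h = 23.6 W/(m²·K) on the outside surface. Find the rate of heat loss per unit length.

q′ ≈ 51.6 W/m

Treating each annulus and film as a series resistance:
R_inner film = 1/(h_i·2πr₁L) = 1/(1370×2π×0.13×1) = 8.936×10^-4 K/W
R_brass pipe wall = ln(139/130)/(2π×101×1) = 1.055×10^-4 K/W
R_cellular glass = ln(214/139)/(2π×0.0401×1) = 1.713 K/W
R_outer film = 1/(h_o·2πr_oL) = 1/(23.6×2π×0.214×1) = 0.03151 K/W
R_total = 1.745 K/W
Q = ΔT/R_total = 90/1.745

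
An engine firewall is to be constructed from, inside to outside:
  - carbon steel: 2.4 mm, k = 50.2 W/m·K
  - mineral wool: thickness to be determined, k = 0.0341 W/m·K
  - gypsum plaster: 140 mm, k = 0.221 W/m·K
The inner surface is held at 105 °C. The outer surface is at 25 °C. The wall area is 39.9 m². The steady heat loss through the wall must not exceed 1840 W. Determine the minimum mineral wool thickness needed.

L ≈ 37.6 mm

Model the wall as resistances in series:
R_carbon steel = L/(kA) = 0.0024/(50.2×39.9) = 1.198×10^-6 K/W
R_gypsum plaster = L/(kA) = 0.14/(0.221×39.9) = 0.01588 K/W
Sum of the known resistances R_other = 0.01588 K/W
Required total resistance R_tot = ΔT/Q_allow = 80/1840 = 0.04348 K/W
R_mineral wool = R_tot − R_other = 0.0276 K/W
L = R·k·A = 0.0276×0.0341×39.9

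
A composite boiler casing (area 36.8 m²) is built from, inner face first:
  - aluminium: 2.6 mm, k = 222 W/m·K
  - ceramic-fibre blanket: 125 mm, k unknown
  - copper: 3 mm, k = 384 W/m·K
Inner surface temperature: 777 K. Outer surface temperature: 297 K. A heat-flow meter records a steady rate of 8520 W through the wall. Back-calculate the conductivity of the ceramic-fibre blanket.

Thermal resistances in series:
R_aluminium = L/(kA) = 0.0026/(222×36.8) = 3.183×10^-7 K/W
R_copper = L/(kA) = 0.003/(384×36.8) = 2.123×10^-7 K/W
Sum of known resistances R_other = 5.305×10^-7 K/W
Total R = ΔT/Q = 480/8520 = 0.05634 K/W
R_ceramic-fibre blanket = R_total − R_other = 0.05634 K/W
k = L/(R·A) = 0.125/(0.05634×36.8)

k ≈ 0.0603 W/(m·K)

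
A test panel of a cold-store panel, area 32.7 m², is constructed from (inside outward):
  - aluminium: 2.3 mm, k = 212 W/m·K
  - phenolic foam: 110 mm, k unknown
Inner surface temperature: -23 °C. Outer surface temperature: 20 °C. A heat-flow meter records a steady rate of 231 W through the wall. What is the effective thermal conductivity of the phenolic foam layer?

Using the resistance-network approach (series):
R_aluminium = L/(kA) = 0.0023/(212×32.7) = 3.318×10^-7 K/W
Sum of known resistances R_other = 3.318×10^-7 K/W
Total R = ΔT/Q = 43/231 = 0.1861 K/W
R_phenolic foam = R_total − R_other = 0.1861 K/W
k = L/(R·A) = 0.11/(0.1861×32.7)

k ≈ 0.0181 W/(m·K)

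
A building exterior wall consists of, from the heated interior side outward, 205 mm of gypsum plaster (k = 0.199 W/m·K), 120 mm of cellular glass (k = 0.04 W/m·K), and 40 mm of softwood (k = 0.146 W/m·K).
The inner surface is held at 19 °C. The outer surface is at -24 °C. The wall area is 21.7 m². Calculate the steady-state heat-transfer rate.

Q ≈ 217 W

Treating each layer as a thermal resistance in series:
R_gypsum plaster = L/(kA) = 0.205/(0.199×21.7) = 0.04747 K/W
R_cellular glass = L/(kA) = 0.12/(0.04×21.7) = 0.1382 K/W
R_softwood = L/(kA) = 0.04/(0.146×21.7) = 0.01263 K/W
R_total = 0.1983 K/W
Q = ΔT / R_total = 43 / 0.1983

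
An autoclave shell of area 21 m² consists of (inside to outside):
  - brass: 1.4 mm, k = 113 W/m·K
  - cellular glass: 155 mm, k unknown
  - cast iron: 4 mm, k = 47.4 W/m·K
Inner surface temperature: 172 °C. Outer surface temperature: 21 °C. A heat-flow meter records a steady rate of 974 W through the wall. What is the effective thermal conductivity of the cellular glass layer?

Model the wall as resistances in series:
R_brass = L/(kA) = 0.0014/(113×21) = 5.9×10^-7 K/W
R_cast iron = L/(kA) = 0.004/(47.4×21) = 4.018×10^-6 K/W
Sum of known resistances R_other = 4.608×10^-6 K/W
Total R = ΔT/Q = 151/974 = 0.155 K/W
R_cellular glass = R_total − R_other = 0.155 K/W
k = L/(R·A) = 0.155/(0.155×21)

k ≈ 0.0476 W/(m·K)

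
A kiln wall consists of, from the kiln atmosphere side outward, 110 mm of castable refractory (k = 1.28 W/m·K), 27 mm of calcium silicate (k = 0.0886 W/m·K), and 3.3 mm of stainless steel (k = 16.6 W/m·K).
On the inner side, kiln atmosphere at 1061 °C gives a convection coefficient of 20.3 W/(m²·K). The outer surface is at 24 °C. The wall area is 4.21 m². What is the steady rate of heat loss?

Treating each layer as a thermal resistance in series:
R_inner film = 1/(h_i·A) = 1/(20.3×4.21) = 0.0117 K/W
R_castable refractory = L/(kA) = 0.11/(1.28×4.21) = 0.02041 K/W
R_calcium silicate = L/(kA) = 0.027/(0.0886×4.21) = 0.07238 K/W
R_stainless steel = L/(kA) = 0.0033/(16.6×4.21) = 4.722×10^-5 K/W
R_total = 0.1045 K/W
Q = ΔT / R_total = 1037 / 0.1045

Q ≈ 9920 W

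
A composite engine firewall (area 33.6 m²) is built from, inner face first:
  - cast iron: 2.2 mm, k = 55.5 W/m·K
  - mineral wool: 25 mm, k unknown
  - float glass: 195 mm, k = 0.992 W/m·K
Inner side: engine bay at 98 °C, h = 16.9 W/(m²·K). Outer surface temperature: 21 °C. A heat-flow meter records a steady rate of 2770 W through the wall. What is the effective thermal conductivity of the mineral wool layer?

k ≈ 0.0369 W/(m·K)

Treating each layer as a thermal resistance in series:
R_inner film = 1/(h_i·A) = 1/(16.9×33.6) = 0.001761 K/W
R_cast iron = L/(kA) = 0.0022/(55.5×33.6) = 1.18×10^-6 K/W
R_float glass = L/(kA) = 0.195/(0.992×33.6) = 0.00585 K/W
Sum of known resistances R_other = 0.007613 K/W
Total R = ΔT/Q = 77/2770 = 0.0278 K/W
R_mineral wool = R_total − R_other = 0.02019 K/W
k = L/(R·A) = 0.025/(0.02019×33.6)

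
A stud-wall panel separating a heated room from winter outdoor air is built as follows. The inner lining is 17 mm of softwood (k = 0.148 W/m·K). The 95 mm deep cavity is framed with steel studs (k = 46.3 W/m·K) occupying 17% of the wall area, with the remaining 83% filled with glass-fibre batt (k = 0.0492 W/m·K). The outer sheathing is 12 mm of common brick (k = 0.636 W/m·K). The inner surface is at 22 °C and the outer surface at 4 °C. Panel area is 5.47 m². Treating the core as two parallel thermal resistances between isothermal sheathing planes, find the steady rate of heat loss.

Q ≈ 676 W

Sheathing layers in series; stud and cavity paths in parallel between them.
R_inner = 0.017/(0.148×5.47) = 0.021 K/W
R_stud  = 0.095/(46.3×0.17×5.47) = 0.002207 K/W
R_cav   = 0.095/(0.0492×0.83×5.47) = 0.4253 K/W
1/R_core = 1/R_stud + 1/R_cav → R_core = 0.002195 K/W
R_outer = 0.012/(0.636×5.47) = 0.003449 K/W
R_total = 0.02664 K/W
Q = ΔT/R_total = 18/0.02664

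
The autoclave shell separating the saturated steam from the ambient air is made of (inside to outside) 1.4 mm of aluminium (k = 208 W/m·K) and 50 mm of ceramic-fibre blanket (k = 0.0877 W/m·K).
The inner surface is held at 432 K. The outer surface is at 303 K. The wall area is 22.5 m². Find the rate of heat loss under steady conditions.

Q ≈ 5090 W

Using the resistance-network approach (series):
R_aluminium = L/(kA) = 0.0014/(208×22.5) = 2.991×10^-7 K/W
R_ceramic-fibre blanket = L/(kA) = 0.05/(0.0877×22.5) = 0.02534 K/W
R_total = 0.02534 K/W
Q = ΔT / R_total = 129 / 0.02534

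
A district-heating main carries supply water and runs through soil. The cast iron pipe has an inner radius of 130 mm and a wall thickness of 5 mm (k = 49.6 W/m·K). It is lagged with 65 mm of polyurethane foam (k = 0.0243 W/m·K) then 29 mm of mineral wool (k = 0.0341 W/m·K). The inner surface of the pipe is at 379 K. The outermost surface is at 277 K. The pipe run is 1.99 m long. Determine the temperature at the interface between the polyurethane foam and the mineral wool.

T ≈ 297 K

Radial resistances (cylindrical: R_cond = ln(r_o/r_i)/(2πkL), R_conv = 1/(h·2πrL)):
R_cast iron pipe wall = ln(135/130)/(2π×49.6×1.99) = 6.085×10^-5 K/W
R_polyurethane foam = ln(200/135)/(2π×0.0243×1.99) = 1.294 K/W
R_mineral wool = ln(229/200)/(2π×0.0341×1.99) = 0.3176 K/W
R_total = 1.611 K/W
Q = ΔT/R_total = 102/1.611
Q = 63.3 W
T_interface = T_inner − Q·ΣR(inner→interface) = 379 − 63.3×1.294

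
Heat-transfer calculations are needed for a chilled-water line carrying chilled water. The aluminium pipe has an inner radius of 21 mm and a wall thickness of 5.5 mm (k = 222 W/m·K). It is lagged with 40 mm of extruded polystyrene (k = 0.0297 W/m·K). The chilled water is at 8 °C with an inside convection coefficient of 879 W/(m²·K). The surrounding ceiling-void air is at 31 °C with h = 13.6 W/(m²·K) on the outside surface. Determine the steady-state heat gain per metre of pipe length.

q′ ≈ 4.5 W/m

Radial resistances (cylindrical: R_cond = ln(r_o/r_i)/(2πkL), R_conv = 1/(h·2πrL)):
R_inner film = 1/(h_i·2πr₁L) = 1/(879×2π×0.021×1) = 0.008622 K/W
R_aluminium pipe wall = ln(26.5/21)/(2π×222×1) = 1.668×10^-4 K/W
R_extruded polystyrene = ln(66.5/26.5)/(2π×0.0297×1) = 4.93 K/W
R_outer film = 1/(h_o·2πr_oL) = 1/(13.6×2π×0.0665×1) = 0.176 K/W
R_total = 5.115 K/W
Q = ΔT/R_total = 23/5.115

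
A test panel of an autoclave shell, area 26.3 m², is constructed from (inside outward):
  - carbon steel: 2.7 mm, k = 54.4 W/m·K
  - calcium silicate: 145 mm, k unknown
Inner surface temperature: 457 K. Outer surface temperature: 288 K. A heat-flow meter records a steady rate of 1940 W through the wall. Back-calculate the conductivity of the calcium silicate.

Model the wall as resistances in series:
R_carbon steel = L/(kA) = 0.0027/(54.4×26.3) = 1.887×10^-6 K/W
Sum of known resistances R_other = 1.887×10^-6 K/W
Total R = ΔT/Q = 169/1940 = 0.08711 K/W
R_calcium silicate = R_total − R_other = 0.08711 K/W
k = L/(R·A) = 0.145/(0.08711×26.3)

k ≈ 0.0633 W/(m·K)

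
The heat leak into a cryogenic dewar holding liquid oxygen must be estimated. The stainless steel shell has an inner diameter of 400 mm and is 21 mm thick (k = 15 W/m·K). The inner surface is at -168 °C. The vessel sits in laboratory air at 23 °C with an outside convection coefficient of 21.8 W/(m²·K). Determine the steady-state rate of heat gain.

Each spherical layer contributes R = (1/r_i − 1/r_o)/(4πk):
R_stainless steel shell = (1/0.2 − 1/0.221)/(4π×15) = 0.002521 K/W
R_outer film = 1/(h·4πr_o²) = 1/(21.8×4π×0.221²) = 0.07474 K/W
R_total = 0.07726 K/W
Q = ΔT/R_total = 191/0.07726

Q ≈ 2470 W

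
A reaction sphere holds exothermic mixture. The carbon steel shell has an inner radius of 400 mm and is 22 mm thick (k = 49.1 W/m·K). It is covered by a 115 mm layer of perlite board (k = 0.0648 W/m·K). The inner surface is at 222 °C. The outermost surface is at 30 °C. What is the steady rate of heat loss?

Q ≈ 308 W

Spherical conduction: R = (1/r_in − 1/r_out)/(4πk) per layer; series-sum.
R_carbon steel shell = (1/0.4 − 1/0.422)/(4π×49.1) = 2.112×10^-4 K/W
R_perlite board = (1/0.422 − 1/0.537)/(4π×0.0648) = 0.6232 K/W
R_total = 0.6234 K/W
Q = ΔT/R_total = 192/0.6234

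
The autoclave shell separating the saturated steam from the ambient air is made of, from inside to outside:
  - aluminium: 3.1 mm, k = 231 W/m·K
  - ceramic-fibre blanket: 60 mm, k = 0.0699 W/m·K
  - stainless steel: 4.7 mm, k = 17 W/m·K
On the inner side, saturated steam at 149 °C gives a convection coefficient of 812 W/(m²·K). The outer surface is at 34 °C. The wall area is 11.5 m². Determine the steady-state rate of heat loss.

Using the resistance-network approach (series):
R_inner film = 1/(h_i·A) = 1/(812×11.5) = 1.071×10^-4 K/W
R_aluminium = L/(kA) = 0.0031/(231×11.5) = 1.167×10^-6 K/W
R_ceramic-fibre blanket = L/(kA) = 0.06/(0.0699×11.5) = 0.07464 K/W
R_stainless steel = L/(kA) = 0.0047/(17×11.5) = 2.404×10^-5 K/W
R_total = 0.07477 K/W
Q = ΔT / R_total = 115 / 0.07477

Q ≈ 1540 W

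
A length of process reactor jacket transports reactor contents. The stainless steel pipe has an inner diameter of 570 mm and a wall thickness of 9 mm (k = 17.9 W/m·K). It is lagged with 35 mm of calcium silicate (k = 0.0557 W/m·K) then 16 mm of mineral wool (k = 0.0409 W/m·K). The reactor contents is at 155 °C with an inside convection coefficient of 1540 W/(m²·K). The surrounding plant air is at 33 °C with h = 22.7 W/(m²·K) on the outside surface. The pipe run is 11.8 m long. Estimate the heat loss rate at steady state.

Q ≈ 2730 W

For a radial system each layer contributes R = ln(r_out/r_in)/(2πkL); films add R = 1/(hA).
R_inner film = 1/(h_i·2πr₁L) = 1/(1540×2π×0.285×11.8) = 3.073×10^-5 K/W
R_stainless steel pipe wall = ln(294/285)/(2π×17.9×11.8) = 2.343×10^-5 K/W
R_calcium silicate = ln(329/294)/(2π×0.0557×11.8) = 0.02724 K/W
R_mineral wool = ln(345/329)/(2π×0.0409×11.8) = 0.01566 K/W
R_outer film = 1/(h_o·2πr_oL) = 1/(22.7×2π×0.345×11.8) = 0.001722 K/W
R_total = 0.04467 K/W
Q = ΔT/R_total = 122/0.04467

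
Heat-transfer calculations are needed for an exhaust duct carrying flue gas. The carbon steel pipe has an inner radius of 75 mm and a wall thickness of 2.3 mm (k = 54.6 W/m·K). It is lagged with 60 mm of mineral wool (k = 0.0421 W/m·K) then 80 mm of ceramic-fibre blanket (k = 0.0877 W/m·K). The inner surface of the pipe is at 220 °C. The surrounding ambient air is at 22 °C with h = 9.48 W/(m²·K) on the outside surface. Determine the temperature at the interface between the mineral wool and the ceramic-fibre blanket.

T ≈ 80.5 °C

Per-layer cylindrical resistances, series-summed:
R_carbon steel pipe wall = ln(77.3/75)/(2π×54.6×1) = 8.805×10^-5 K/W
R_mineral wool = ln(137.3/77.3)/(2π×0.0421×1) = 2.172 K/W
R_ceramic-fibre blanket = ln(217.3/137.3)/(2π×0.0877×1) = 0.8332 K/W
R_outer film = 1/(h_o·2πr_oL) = 1/(9.48×2π×0.2173×1) = 0.07726 K/W
R_total = 3.082 K/W
Q = ΔT/R_total = 198/3.082
Q = 64.2 W/m
T_interface = T_inner − Q·ΣR(inner→interface) = 220 − 64.2×2.172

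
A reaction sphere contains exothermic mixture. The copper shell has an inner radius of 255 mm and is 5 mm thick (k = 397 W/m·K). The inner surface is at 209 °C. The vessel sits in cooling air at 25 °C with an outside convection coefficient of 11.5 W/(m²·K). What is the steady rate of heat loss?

Q ≈ 1800 W

Spherical conduction: R = (1/r_in − 1/r_out)/(4πk) per layer; series-sum.
R_copper shell = (1/0.255 − 1/0.26)/(4π×397) = 1.512×10^-5 K/W
R_outer film = 1/(h·4πr_o²) = 1/(11.5×4π×0.26²) = 0.1024 K/W
R_total = 0.1024 K/W
Q = ΔT/R_total = 184/0.1024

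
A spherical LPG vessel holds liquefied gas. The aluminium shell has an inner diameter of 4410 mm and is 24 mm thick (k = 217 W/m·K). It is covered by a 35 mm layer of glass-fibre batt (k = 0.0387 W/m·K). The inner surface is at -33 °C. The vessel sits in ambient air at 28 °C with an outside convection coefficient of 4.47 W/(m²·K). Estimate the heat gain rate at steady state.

Q ≈ 3440 W

Radial (spherical) resistances in series:
R_aluminium shell = (1/2.205 − 1/2.229)/(4π×217) = 1.791×10^-6 K/W
R_glass-fibre batt = (1/2.229 − 1/2.264)/(4π×0.0387) = 0.01426 K/W
R_outer film = 1/(h·4πr_o²) = 1/(4.47×4π×2.264²) = 0.003473 K/W
R_total = 0.01774 K/W
Q = ΔT/R_total = 61/0.01774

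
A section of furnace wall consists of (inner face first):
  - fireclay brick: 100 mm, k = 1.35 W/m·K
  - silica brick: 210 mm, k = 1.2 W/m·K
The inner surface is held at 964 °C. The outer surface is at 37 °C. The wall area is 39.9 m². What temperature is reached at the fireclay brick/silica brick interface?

Treating each layer as a thermal resistance in series:
R_fireclay brick = L/(kA) = 0.1/(1.35×39.9) = 0.001856 K/W
R_silica brick = L/(kA) = 0.21/(1.2×39.9) = 0.004386 K/W
R_total = 0.006242 K/W;  Q = ΔT/R_total = 927/0.006242 = 148500 W
T_interface = T_inner − Q·ΣR(inner→interface) = 964 − 148000×0.001856

T ≈ 688 °C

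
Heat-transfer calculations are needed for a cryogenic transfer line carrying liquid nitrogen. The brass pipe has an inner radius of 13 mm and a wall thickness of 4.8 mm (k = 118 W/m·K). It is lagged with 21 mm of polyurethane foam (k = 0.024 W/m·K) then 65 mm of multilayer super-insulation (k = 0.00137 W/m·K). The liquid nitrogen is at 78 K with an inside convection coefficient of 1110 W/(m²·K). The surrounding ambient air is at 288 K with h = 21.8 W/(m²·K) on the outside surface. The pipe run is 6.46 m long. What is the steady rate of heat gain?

Q ≈ 11.3 W

Cylindrical conduction, so R = ln(r₂/r₁)/(2πkL) per layer, in series:
R_inner film = 1/(h_i·2πr₁L) = 1/(1110×2π×0.013×6.46) = 0.001707 K/W
R_brass pipe wall = ln(17.8/13)/(2π×118×6.46) = 6.561×10^-5 K/W
R_polyurethane foam = ln(38.8/17.8)/(2π×0.024×6.46) = 0.7999 K/W
R_multilayer super-insulation = ln(103.8/38.8)/(2π×0.00137×6.46) = 17.7 K/W
R_outer film = 1/(h_o·2πr_oL) = 1/(21.8×2π×0.1038×6.46) = 0.01089 K/W
R_total = 18.51 K/W
Q = ΔT/R_total = 210/18.51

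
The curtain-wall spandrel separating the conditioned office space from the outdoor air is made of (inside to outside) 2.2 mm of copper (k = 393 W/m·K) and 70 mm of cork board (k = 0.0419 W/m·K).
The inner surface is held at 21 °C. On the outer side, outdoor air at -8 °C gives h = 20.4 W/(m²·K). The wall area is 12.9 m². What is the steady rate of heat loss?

Thermal resistances in series:
R_copper = L/(kA) = 0.0022/(393×12.9) = 4.34×10^-7 K/W
R_cork board = L/(kA) = 0.07/(0.0419×12.9) = 0.1295 K/W
R_outer film = 1/(h_o·A) = 1/(20.4×12.9) = 0.0038 K/W
R_total = 0.1333 K/W
Q = ΔT / R_total = 29 / 0.1333

Q ≈ 218 W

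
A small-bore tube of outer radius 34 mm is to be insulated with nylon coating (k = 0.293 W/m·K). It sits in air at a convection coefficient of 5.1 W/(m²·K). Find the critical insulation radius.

r_cr ≈ 57.5 mm

For a cylinder r_cr = k/h = 0.293/5.1
r_cr = 57.5 mm; since the bare radius (34 mm) is below r_cr, adding a thin layer of insulation will *increase* heat loss.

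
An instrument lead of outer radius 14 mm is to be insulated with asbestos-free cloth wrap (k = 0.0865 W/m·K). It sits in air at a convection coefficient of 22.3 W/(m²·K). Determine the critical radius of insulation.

For a cylinder r_cr = k/h = 0.0865/22.3
r_cr = 3.88 mm; since the bare radius (14 mm) is above r_cr, any added insulation will reduce heat loss.

r_cr ≈ 3.88 mm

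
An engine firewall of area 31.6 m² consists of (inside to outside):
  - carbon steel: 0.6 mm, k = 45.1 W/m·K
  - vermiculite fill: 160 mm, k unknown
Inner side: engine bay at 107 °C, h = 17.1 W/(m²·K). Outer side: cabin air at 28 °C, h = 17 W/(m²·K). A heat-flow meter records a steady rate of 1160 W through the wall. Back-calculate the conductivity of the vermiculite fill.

k ≈ 0.0786 W/(m·K)

Series thermal resistances:
R_inner film = 1/(h_i·A) = 1/(17.1×31.6) = 0.001851 K/W
R_carbon steel = L/(kA) = 0.0006/(45.1×31.6) = 4.21×10^-7 K/W
R_outer film = 1/(h_o·A) = 1/(17×31.6) = 0.001862 K/W
Sum of known resistances R_other = 0.003713 K/W
Total R = ΔT/Q = 79/1160 = 0.0681 K/W
R_vermiculite fill = R_total − R_other = 0.06439 K/W
k = L/(R·A) = 0.16/(0.06439×31.6)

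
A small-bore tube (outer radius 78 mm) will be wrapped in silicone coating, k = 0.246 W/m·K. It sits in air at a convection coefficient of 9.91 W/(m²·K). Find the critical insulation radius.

For a cylinder r_cr = k/h = 0.246/9.91
r_cr = 24.8 mm; since the bare radius (78 mm) is above r_cr, any added insulation will reduce heat loss.

r_cr ≈ 24.8 mm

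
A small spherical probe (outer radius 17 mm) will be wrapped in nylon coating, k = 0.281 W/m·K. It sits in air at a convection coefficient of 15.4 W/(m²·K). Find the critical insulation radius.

For a sphere r_cr = 2k/h = 2×0.281/15.4
r_cr = 36.5 mm; since the bare radius (17 mm) is below r_cr, adding a thin layer of insulation will *increase* heat loss.

r_cr ≈ 36.5 mm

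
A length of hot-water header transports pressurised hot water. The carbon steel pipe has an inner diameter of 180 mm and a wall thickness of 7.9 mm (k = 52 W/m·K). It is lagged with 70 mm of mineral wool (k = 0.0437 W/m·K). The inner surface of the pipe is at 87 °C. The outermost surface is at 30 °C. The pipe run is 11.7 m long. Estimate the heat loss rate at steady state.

Treating each annulus and film as a series resistance:
R_carbon steel pipe wall = ln(97.9/90)/(2π×52×11.7) = 2.201×10^-5 K/W
R_mineral wool = ln(167.9/97.9)/(2π×0.0437×11.7) = 0.1679 K/W
R_total = 0.1679 K/W
Q = ΔT/R_total = 57/0.1679

Q ≈ 339 W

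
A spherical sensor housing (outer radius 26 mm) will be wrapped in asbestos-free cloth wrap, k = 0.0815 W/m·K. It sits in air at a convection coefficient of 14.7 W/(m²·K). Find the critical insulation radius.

r_cr ≈ 11.1 mm

For a sphere r_cr = 2k/h = 2×0.0815/14.7
r_cr = 11.1 mm; since the bare radius (26 mm) is above r_cr, any added insulation will reduce heat loss.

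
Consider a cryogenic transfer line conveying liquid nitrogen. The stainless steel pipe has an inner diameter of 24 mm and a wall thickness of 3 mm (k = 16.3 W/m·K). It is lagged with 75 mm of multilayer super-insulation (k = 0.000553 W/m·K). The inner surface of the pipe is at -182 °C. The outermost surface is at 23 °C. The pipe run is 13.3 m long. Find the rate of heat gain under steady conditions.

Q ≈ 5.29 W

Radial resistances (cylindrical: R_cond = ln(r_o/r_i)/(2πkL), R_conv = 1/(h·2πrL)):
R_stainless steel pipe wall = ln(15/12)/(2π×16.3×13.3) = 1.638×10^-4 K/W
R_multilayer super-insulation = ln(90/15)/(2π×0.000553×13.3) = 38.77 K/W
R_total = 38.77 K/W
Q = ΔT/R_total = 205/38.77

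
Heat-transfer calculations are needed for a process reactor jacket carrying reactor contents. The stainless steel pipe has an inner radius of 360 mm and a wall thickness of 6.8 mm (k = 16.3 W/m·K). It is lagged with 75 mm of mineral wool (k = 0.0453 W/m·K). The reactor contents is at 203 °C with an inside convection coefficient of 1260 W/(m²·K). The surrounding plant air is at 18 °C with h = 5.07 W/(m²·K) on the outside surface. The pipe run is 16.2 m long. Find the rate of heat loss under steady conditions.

For a radial system each layer contributes R = ln(r_out/r_in)/(2πkL); films add R = 1/(hA).
R_inner film = 1/(h_i·2πr₁L) = 1/(1260×2π×0.36×16.2) = 2.166×10^-5 K/W
R_stainless steel pipe wall = ln(366.8/360)/(2π×16.3×16.2) = 1.128×10^-5 K/W
R_mineral wool = ln(441.8/366.8)/(2π×0.0453×16.2) = 0.04035 K/W
R_outer film = 1/(h_o·2πr_oL) = 1/(5.07×2π×0.4418×16.2) = 0.004386 K/W
R_total = 0.04477 K/W
Q = ΔT/R_total = 185/0.04477

Q ≈ 4130 W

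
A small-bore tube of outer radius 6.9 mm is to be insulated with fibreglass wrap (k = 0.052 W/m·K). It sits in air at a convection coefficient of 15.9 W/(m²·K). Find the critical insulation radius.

For a cylinder r_cr = k/h = 0.052/15.9
r_cr = 3.27 mm; since the bare radius (6.9 mm) is above r_cr, any added insulation will reduce heat loss.

r_cr ≈ 3.27 mm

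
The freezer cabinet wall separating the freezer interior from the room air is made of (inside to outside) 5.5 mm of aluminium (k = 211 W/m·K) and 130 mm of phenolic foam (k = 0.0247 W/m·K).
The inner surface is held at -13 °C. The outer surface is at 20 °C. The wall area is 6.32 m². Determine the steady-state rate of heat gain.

Using the resistance-network approach (series):
R_aluminium = L/(kA) = 0.0055/(211×6.32) = 4.124×10^-6 K/W
R_phenolic foam = L/(kA) = 0.13/(0.0247×6.32) = 0.8328 K/W
R_total = 0.8328 K/W
Q = ΔT / R_total = 33 / 0.8328

Q ≈ 39.6 W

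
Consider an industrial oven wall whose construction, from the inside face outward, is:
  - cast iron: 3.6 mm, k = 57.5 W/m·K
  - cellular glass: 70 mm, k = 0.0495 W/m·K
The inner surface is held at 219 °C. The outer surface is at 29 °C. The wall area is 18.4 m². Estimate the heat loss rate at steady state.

Using the resistance-network approach (series):
R_cast iron = L/(kA) = 0.0036/(57.5×18.4) = 3.403×10^-6 K/W
R_cellular glass = L/(kA) = 0.07/(0.0495×18.4) = 0.07686 K/W
R_total = 0.07686 K/W
Q = ΔT / R_total = 190 / 0.07686

Q ≈ 2470 W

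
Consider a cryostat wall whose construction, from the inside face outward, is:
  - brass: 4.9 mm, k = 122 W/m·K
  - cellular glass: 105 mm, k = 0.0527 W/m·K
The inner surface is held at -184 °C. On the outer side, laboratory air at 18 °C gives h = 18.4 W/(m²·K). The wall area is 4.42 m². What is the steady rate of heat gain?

Model the wall as resistances in series:
R_brass = L/(kA) = 0.0049/(122×4.42) = 9.087×10^-6 K/W
R_cellular glass = L/(kA) = 0.105/(0.0527×4.42) = 0.4508 K/W
R_outer film = 1/(h_o·A) = 1/(18.4×4.42) = 0.0123 K/W
R_total = 0.4631 K/W
Q = ΔT / R_total = 202 / 0.4631

Q ≈ 436 W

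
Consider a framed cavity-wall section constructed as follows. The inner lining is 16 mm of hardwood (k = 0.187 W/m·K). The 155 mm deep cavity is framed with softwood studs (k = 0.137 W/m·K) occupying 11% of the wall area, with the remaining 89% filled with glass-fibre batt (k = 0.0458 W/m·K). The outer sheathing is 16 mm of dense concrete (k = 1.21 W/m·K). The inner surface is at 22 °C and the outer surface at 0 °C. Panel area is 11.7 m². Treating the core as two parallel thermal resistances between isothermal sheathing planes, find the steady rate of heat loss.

Q ≈ 89.5 W

Sheathing layers in series; stud and cavity paths in parallel between them.
R_inner = 0.016/(0.187×11.7) = 0.007313 K/W
R_stud  = 0.155/(0.137×0.11×11.7) = 0.8791 K/W
R_cav   = 0.155/(0.0458×0.89×11.7) = 0.325 K/W
1/R_core = 1/R_stud + 1/R_cav → R_core = 0.2373 K/W
R_outer = 0.016/(1.21×11.7) = 0.00113 K/W
R_total = 0.2457 K/W
Q = ΔT/R_total = 22/0.2457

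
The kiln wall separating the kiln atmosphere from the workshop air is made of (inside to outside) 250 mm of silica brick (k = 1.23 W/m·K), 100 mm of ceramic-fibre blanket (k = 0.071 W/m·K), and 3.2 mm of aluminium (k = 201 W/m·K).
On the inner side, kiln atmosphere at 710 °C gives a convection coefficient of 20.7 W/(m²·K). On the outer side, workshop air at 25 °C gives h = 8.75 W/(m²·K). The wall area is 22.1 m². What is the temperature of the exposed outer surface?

Model the wall as resistances in series:
R_inner film = 1/(h_i·A) = 1/(20.7×22.1) = 0.002186 K/W
R_silica brick = L/(kA) = 0.25/(1.23×22.1) = 0.009197 K/W
R_ceramic-fibre blanket = L/(kA) = 0.1/(0.071×22.1) = 0.06373 K/W
R_aluminium = L/(kA) = 0.0032/(201×22.1) = 7.204×10^-7 K/W
R_outer film = 1/(h_o·A) = 1/(8.75×22.1) = 0.005171 K/W
R_total = 0.08029 K/W;  Q = ΔT/R_total = 685/0.08029 = 8532 W
T_interface = T_inner − Q·ΣR(inner→interface) = 710 − 8530×0.07511

T ≈ 69.1 °C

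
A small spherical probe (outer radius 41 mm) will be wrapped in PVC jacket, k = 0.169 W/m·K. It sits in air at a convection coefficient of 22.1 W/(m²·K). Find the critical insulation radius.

r_cr ≈ 15.3 mm

For a sphere r_cr = 2k/h = 2×0.169/22.1
r_cr = 15.3 mm; since the bare radius (41 mm) is above r_cr, any added insulation will reduce heat loss.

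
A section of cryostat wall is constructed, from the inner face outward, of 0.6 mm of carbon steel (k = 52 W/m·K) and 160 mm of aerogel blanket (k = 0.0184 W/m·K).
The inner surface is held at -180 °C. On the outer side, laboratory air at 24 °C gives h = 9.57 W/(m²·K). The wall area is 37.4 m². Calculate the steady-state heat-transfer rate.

Treating each layer as a thermal resistance in series:
R_carbon steel = L/(kA) = 0.0006/(52×37.4) = 3.085×10^-7 K/W
R_aerogel blanket = L/(kA) = 0.16/(0.0184×37.4) = 0.2325 K/W
R_outer film = 1/(h_o·A) = 1/(9.57×37.4) = 0.002794 K/W
R_total = 0.2353 K/W
Q = ΔT / R_total = 204 / 0.2353

Q ≈ 867 W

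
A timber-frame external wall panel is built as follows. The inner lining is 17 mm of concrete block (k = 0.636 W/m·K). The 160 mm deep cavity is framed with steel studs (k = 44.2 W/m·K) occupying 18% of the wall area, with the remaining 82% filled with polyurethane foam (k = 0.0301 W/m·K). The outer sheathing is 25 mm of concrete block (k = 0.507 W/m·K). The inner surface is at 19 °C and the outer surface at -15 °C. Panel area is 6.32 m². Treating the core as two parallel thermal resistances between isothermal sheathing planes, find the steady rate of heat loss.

Sheathing layers in series; stud and cavity paths in parallel between them.
R_inner = 0.017/(0.636×6.32) = 0.004229 K/W
R_stud  = 0.16/(44.2×0.18×6.32) = 0.003182 K/W
R_cav   = 0.16/(0.0301×0.82×6.32) = 1.026 K/W
1/R_core = 1/R_stud + 1/R_cav → R_core = 0.003172 K/W
R_outer = 0.025/(0.507×6.32) = 0.007802 K/W
R_total = 0.0152 K/W
Q = ΔT/R_total = 34/0.0152

Q ≈ 2240 W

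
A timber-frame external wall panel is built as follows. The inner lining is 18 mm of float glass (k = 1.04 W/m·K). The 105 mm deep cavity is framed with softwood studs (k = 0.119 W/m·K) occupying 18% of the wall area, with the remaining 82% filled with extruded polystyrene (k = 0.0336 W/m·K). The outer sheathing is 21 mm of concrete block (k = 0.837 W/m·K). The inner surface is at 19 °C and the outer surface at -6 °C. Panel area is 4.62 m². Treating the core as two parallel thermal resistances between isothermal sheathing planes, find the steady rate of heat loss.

Q ≈ 52.8 W

Sheathing layers in series; stud and cavity paths in parallel between them.
R_inner = 0.018/(1.04×4.62) = 0.003746 K/W
R_stud  = 0.105/(0.119×0.18×4.62) = 1.061 K/W
R_cav   = 0.105/(0.0336×0.82×4.62) = 0.8249 K/W
1/R_core = 1/R_stud + 1/R_cav → R_core = 0.4641 K/W
R_outer = 0.021/(0.837×4.62) = 0.005431 K/W
R_total = 0.4733 K/W
Q = ΔT/R_total = 25/0.4733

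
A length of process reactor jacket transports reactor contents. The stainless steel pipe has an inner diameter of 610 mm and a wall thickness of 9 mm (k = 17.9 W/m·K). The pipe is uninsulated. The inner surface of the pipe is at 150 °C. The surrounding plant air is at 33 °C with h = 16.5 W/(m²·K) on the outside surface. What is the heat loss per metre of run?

q′ ≈ 3780 W/m

Treating each annulus and film as a series resistance:
R_stainless steel pipe wall = ln(314/305)/(2π×17.9×1) = 2.586×10^-4 K/W
R_outer film = 1/(h_o·2πr_oL) = 1/(16.5×2π×0.314×1) = 0.03072 K/W
R_total = 0.03098 K/W
Q = ΔT/R_total = 117/0.03098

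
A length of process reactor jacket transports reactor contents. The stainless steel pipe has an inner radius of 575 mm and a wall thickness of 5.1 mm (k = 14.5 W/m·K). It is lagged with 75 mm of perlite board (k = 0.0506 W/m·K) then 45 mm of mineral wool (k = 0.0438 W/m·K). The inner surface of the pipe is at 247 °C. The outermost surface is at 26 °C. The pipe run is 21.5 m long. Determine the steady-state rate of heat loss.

Q ≈ 7620 W

Radial resistances (cylindrical: R_cond = ln(r_o/r_i)/(2πkL), R_conv = 1/(h·2πrL)):
R_stainless steel pipe wall = ln(580.1/575)/(2π×14.5×21.5) = 4.508×10^-6 K/W
R_perlite board = ln(655.1/580.1)/(2π×0.0506×21.5) = 0.01779 K/W
R_mineral wool = ln(700.1/655.1)/(2π×0.0438×21.5) = 0.01123 K/W
R_total = 0.02902 K/W
Q = ΔT/R_total = 221/0.02902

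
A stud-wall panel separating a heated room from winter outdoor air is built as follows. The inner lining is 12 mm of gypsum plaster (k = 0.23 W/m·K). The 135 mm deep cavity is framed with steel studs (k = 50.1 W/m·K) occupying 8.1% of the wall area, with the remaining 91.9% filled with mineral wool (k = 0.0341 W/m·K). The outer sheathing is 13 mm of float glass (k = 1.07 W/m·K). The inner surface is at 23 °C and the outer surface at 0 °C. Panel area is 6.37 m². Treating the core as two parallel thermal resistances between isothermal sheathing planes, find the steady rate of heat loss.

Sheathing layers in series; stud and cavity paths in parallel between them.
R_inner = 0.012/(0.23×6.37) = 0.008191 K/W
R_stud  = 0.135/(50.1×0.081×6.37) = 0.005222 K/W
R_cav   = 0.135/(0.0341×0.919×6.37) = 0.6763 K/W
1/R_core = 1/R_stud + 1/R_cav → R_core = 0.005182 K/W
R_outer = 0.013/(1.07×6.37) = 0.001907 K/W
R_total = 0.01528 K/W
Q = ΔT/R_total = 23/0.01528

Q ≈ 1510 W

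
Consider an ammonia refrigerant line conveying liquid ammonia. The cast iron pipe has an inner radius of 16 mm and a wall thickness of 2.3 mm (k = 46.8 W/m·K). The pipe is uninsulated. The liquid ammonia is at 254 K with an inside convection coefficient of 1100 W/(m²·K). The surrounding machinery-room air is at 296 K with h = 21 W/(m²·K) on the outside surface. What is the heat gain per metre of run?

q′ ≈ 99.1 W/m

For a radial system each layer contributes R = ln(r_out/r_in)/(2πkL); films add R = 1/(hA).
R_inner film = 1/(h_i·2πr₁L) = 1/(1100×2π×0.016×1) = 0.009043 K/W
R_cast iron pipe wall = ln(18.3/16)/(2π×46.8×1) = 4.568×10^-4 K/W
R_outer film = 1/(h_o·2πr_oL) = 1/(21×2π×0.0183×1) = 0.4141 K/W
R_total = 0.4236 K/W
Q = ΔT/R_total = 42/0.4236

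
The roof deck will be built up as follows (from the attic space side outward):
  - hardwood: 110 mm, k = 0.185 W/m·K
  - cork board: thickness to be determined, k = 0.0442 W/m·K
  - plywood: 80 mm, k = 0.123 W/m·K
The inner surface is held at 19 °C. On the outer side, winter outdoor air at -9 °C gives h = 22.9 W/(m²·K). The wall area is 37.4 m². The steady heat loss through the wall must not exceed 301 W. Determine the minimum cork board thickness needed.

L ≈ 96.8 mm

Thermal resistances in series:
R_hardwood = L/(kA) = 0.11/(0.185×37.4) = 0.0159 K/W
R_plywood = L/(kA) = 0.08/(0.123×37.4) = 0.01739 K/W
R_outer film = 1/(h_o·A) = 1/(22.9×37.4) = 0.001168 K/W
Sum of the known resistances R_other = 0.03446 K/W
Required total resistance R_tot = ΔT/Q_allow = 28/301 = 0.09302 K/W
R_cork board = R_tot − R_other = 0.05857 K/W
L = R·k·A = 0.05857×0.0442×37.4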